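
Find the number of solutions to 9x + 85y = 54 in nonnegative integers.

1

gcd(85, 9):
  85 = 9*9 + 4
  9 = 2*4 + 1
  4 = 4*1
so gcd(85, 9) = 1.
Back-substitute for Bézout coefficients:
  1 = 9 - 2*4
  ... = 9*(19) + 85*(-2)
Scale by 54: one solution is (1026, -108). Reduce x mod 85: (6, 0).
General: x = 6 + 85t, y = 0 - 9t.
x ≥ 0 ⇒ t ≥ 0; y ≥ 0 ⇒ t ≤ 0. So t ∈ [0, 0]: 1 solution.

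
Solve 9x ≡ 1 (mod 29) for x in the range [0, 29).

gcd(29, 9) = 1.
By Bézout, 9*(13) + 29*(-4) = 1.
So 9*13 ≡ 1 (mod 29), and 13 mod 29 = 13.

13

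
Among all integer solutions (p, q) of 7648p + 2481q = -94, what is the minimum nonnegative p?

290

gcd(7648, 2481) = 1  (7648 = 3·2481 + 205, 2481 = 12·205 + 21, 205 = 9·21 + 16, 21 = 1·16 + 5, 16 = 3·5 + 1, 5 = 5·1).
1 divides -94, so solutions exist.
Back-substituting, 7648·(472) + 2481·(-1455) = 1.
Scale by -94/1 = -94: (p₀, q₀) = (-44368, 136770).
General solution: p = -44368 + 2481t, q = 136770 - 7648t for integer t.
p ≥ 0: smallest is -44368 mod 2481 = 290 (at t = 18), with q = -894.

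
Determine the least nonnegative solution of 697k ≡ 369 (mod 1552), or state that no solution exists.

457

gcd(1552, 697) = 1  (1552 = 2·697 + 158, 697 = 4·158 + 65, 158 = 2·65 + 28, 65 = 2·28 + 9, 28 = 3·9 + 1, 9 = 9·1).
1 divides 369, so solutions exist.
Back-substituting, 697·(-167) + 1552·(75) = 1.
So 697·(-167) ≡ 1 (mod 1552); multiply by 369: k ≡ -61623 (mod 1552).
Smallest nonnegative: k = -61623 mod 1552 = 457.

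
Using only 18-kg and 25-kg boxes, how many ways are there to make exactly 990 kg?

Need nonnegative integers with 18j + 25k = 990.
gcd(18, 25) = 1, and 18·(7) + 25·(-5) = 1.
So (j₀, k₀) = (6930, -4950); general j = 6930 + 25t, k = -4950 - 18t.
j ≥ 0 ⇒ t ≥ -277; k ≥ 0 ⇒ t ≤ -275. That's 3 values of t.

3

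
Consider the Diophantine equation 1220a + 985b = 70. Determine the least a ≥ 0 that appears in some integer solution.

147

gcd(1220, 985):
  1220 = 1×985 + 235
  985 = 4×235 + 45
  235 = 5×45 + 10
  45 = 4×10 + 5
  10 = 2×5
so gcd(1220, 985) = 5.
5 divides 70, so solutions exist.
Back-substitute for Bézout coefficients:
  5 = 45 - 4×10
  ... = 1220×(-88) + 985×(109)
Scale by 70/5 = 14: (a₀, b₀) = (-1232, 1526).
General solution: a = -1232 + 197t, b = 1526 - 244t for integer t.
a ≥ 0: smallest is -1232 mod 197 = 147 (at t = 7), with b = -182.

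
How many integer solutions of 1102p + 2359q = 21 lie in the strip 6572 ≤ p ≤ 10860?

2

gcd(2359, 1102) = 1.
By Bézout, 1102×(1111) + 2359×(-519) = 1.
Particular solution: (2100, -981).
General solution: p = 2100 + 2359t, q = -981 - 1102t for integer t.
6572 ≤ 2100 + 2359t ≤ 10860 gives t ∈ [2, 3], which is 2 values.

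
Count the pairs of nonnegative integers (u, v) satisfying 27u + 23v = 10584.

gcd(27, 23):
  27 = 1*23 + 4
  23 = 5*4 + 3
  4 = 1*3 + 1
  3 = 3*1
so gcd(27, 23) = 1.
Back-substitute for Bézout coefficients:
  1 = 4 - 1*3
  ... = 27*(6) + 23*(-7)
Scale by 10584: one solution is (63504, -74088). Reduce u mod 23: (1, 459).
General: u = 1 + 23t, v = 459 - 27t.
u ≥ 0 ⇒ t ≥ 0; v ≥ 0 ⇒ t ≤ 17. So t ∈ [0, 17]: 18 solutions.

18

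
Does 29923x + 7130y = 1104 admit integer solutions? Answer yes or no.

yes

gcd(29923, 7130) = 23  (29923 = 4×7130 + 1403, 7130 = 5×1403 + 115, 1403 = 12×115 + 23, 115 = 5×23).
23 divides 1104, so integer solutions exist.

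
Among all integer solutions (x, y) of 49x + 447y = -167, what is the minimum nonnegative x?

325

gcd(447, 49) = 1.
1 divides -167, so solutions exist.
By Bézout, 49·(73) + 447·(-8) = 1.
Scale by -167/1 = -167: (x₀, y₀) = (-12191, 1336).
General solution: x = -12191 + 447t, y = 1336 - 49t for integer t.
x ≥ 0: smallest is -12191 mod 447 = 325 (at t = 28), with y = -36.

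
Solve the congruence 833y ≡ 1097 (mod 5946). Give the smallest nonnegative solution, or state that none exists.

5569

gcd(5946, 833) = 1  (5946 = 7×833 + 115, 833 = 7×115 + 28, 115 = 4×28 + 3, 28 = 9×3 + 1, 3 = 3×1).
1 divides 1097, so solutions exist.
Back-substituting, 833×(1913) + 5946×(-268) = 1.
So 833×(1913) ≡ 1 (mod 5946); multiply by 1097: y ≡ 2098561 (mod 5946).
Smallest nonnegative: y = 2098561 mod 5946 = 5569.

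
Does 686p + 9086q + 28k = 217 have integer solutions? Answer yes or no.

no

gcd(9086, 686) = 14.
gcd(14, 28) = 14.
14 does not divide 217 (remainder 7), so no integer solutions.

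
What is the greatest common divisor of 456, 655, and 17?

1

gcd(655, 456):
  655 = 1*456 + 199
  456 = 2*199 + 58
  199 = 3*58 + 25
  58 = 2*25 + 8
  25 = 3*8 + 1
  8 = 8*1
so gcd(655, 456) = 1.
gcd(1, 17) = 1.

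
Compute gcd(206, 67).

1

gcd(206, 67):
  206 = 3*67 + 5
  67 = 13*5 + 2
  5 = 2*2 + 1
  2 = 2*1
so gcd(206, 67) = 1.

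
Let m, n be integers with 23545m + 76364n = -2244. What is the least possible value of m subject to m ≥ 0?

gcd(76364, 23545) = 17  (76364 = 3×23545 + 5729, 23545 = 4×5729 + 629, 5729 = 9×629 + 68, 629 = 9×68 + 17, 68 = 4×17).
17 divides -2244, so solutions exist.
Back-substituting, 23545×(1093) + 76364×(-337) = 17.
Scale by -2244/17 = -132: (m₀, n₀) = (-144276, 44484).
General solution: m = -144276 + 4492t, n = 44484 - 1385t for integer t.
m ≥ 0: smallest is -144276 mod 4492 = 3960 (at t = 33), with n = -1221.

3960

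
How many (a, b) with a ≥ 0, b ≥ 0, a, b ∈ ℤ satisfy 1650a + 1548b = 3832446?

gcd(1650, 1548) = 6  (1650 = 1×1548 + 102, 1548 = 15×102 + 18, 102 = 5×18 + 12, 18 = 1×12 + 6, 12 = 2×6).
Back-substituting, 1650×(-91) + 1548×(97) = 6.
Scale by 638741: one solution is (-58125431, 61957877). Reduce a mod 258: (163, 2302).
General: a = 163 + 258t, b = 2302 - 275t.
a ≥ 0 ⇒ t ≥ 0; b ≥ 0 ⇒ t ≤ 8. So t ∈ [0, 8]: 9 solutions.

9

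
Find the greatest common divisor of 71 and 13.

1

gcd(71, 13):
  71 = 5×13 + 6
  13 = 2×6 + 1
  6 = 6×1
so gcd(71, 13) = 1.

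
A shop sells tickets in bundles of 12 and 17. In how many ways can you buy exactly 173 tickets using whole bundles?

1

Need nonnegative integers with 12j + 17k = 173.
gcd(12, 17) = 1, and 12·(-7) + 17·(5) = 1.
So (j₀, k₀) = (-1211, 865); general j = -1211 + 17t, k = 865 - 12t.
j ≥ 0 ⇒ t ≥ 72; k ≥ 0 ⇒ t ≤ 72. That's 1 value of t.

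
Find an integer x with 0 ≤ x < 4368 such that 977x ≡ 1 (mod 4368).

gcd(4368, 977) = 1.
By Bézout, 977·(1073) + 4368·(-240) = 1.
So 977·1073 ≡ 1 (mod 4368), and 1073 mod 4368 = 1073.

1073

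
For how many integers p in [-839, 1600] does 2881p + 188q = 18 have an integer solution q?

gcd(2881, 188) = 1.
By Bézout, 2881·(37) + 188·(-567) = 1.
Particular solution: (102, -1563).
General solution: p = 102 + 188t, q = -1563 - 2881t for integer t.
-839 ≤ 102 + 188t ≤ 1600 gives t ∈ [-5, 7], which is 13 values.

13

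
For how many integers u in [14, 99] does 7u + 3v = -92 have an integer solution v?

28

gcd(7, 3):
  7 = 2·3 + 1
  3 = 3·1
so gcd(7, 3) = 1.
Back-substitute for Bézout coefficients:
  1 = 7 - 2·3
  ... = 7·(1) + 3·(-2)
Scale by -92: particular solution (-92, 184); reduce u mod 3: (1, -33).
General solution: u = 1 + 3t, v = -33 - 7t for integer t.
14 ≤ 1 + 3t ≤ 99 gives t ∈ [5, 32], which is 28 values.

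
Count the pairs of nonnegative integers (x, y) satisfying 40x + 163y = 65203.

10

gcd(163, 40) = 1  (163 = 4*40 + 3, 40 = 13*3 + 1, 3 = 3*1).
Back-substituting, 40*(53) + 163*(-13) = 1.
Scale by 65203: one solution is (3455759, -847639). Reduce x mod 163: (159, 361).
General: x = 159 + 163t, y = 361 - 40t.
x ≥ 0 ⇒ t ≥ 0; y ≥ 0 ⇒ t ≤ 9. So t ∈ [0, 9]: 10 solutions.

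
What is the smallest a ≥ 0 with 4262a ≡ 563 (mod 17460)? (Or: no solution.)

gcd(17460, 4262) = 2  (17460 = 4·4262 + 412, 4262 = 10·412 + 142, 412 = 2·142 + 128, 142 = 1·128 + 14, 128 = 9·14 + 2, 14 = 7·2).
2 does not divide 563, so the congruence has no solution.

no solution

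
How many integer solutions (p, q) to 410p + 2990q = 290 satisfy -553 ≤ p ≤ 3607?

gcd(2990, 410) = 10  (2990 = 7*410 + 120, 410 = 3*120 + 50, 120 = 2*50 + 20, 50 = 2*20 + 10, 20 = 2*10).
Back-substituting, 410*(124) + 2990*(-17) = 10.
Scale by 29: particular solution (3596, -493); reduce p mod 299: (8, -1).
General solution: p = 8 + 299t, q = -1 - 41t for integer t.
-553 ≤ 8 + 299t ≤ 3607 gives t ∈ [-1, 12], which is 14 values.

14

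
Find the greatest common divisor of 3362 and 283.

gcd(3362, 283):
  3362 = 11×283 + 249
  283 = 1×249 + 34
  249 = 7×34 + 11
  34 = 3×11 + 1
  11 = 11×1
so gcd(3362, 283) = 1.

1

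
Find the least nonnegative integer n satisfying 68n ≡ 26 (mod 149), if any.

145

gcd(149, 68) = 1.
1 divides 26, so solutions exist.
By Bézout, 68·(-46) + 149·(21) = 1.
So 68·(-46) ≡ 1 (mod 149); multiply by 26: n ≡ -1196 (mod 149).
Smallest nonnegative: n = -1196 mod 149 = 145.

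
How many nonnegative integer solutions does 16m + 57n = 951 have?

gcd(57, 16):
  57 = 3·16 + 9
  16 = 1·9 + 7
  9 = 1·7 + 2
  7 = 3·2 + 1
  2 = 2·1
so gcd(57, 16) = 1.
Back-substitute for Bézout coefficients:
  1 = 7 - 3·2
  ... = 16·(25) + 57·(-7)
Scale by 951: one solution is (23775, -6657). Reduce m mod 57: (6, 15).
General: m = 6 + 57t, n = 15 - 16t.
m ≥ 0 ⇒ t ≥ 0; n ≥ 0 ⇒ t ≤ 0. So t ∈ [0, 0]: 1 solution.

1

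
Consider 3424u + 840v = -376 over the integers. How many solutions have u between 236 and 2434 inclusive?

21

gcd(3424, 840) = 8  (3424 = 4×840 + 64, 840 = 13×64 + 8, 64 = 8×8).
Back-substituting, 3424×(-13) + 840×(53) = 8.
Scale by -47: particular solution (611, -2491); reduce u mod 105: (86, -351).
General solution: u = 86 + 105t, v = -351 - 428t for integer t.
236 ≤ 86 + 105t ≤ 2434 gives t ∈ [2, 22], which is 21 values.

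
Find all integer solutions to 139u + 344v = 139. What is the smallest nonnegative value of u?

1

gcd(344, 139):
  344 = 2×139 + 66
  139 = 2×66 + 7
  66 = 9×7 + 3
  7 = 2×3 + 1
  3 = 3×1
so gcd(344, 139) = 1.
1 divides 139, so solutions exist.
Back-substitute for Bézout coefficients:
  1 = 7 - 2×3
  ... = 139×(99) + 344×(-40)
Scale by 139/1 = 139: (u₀, v₀) = (13761, -5560).
General solution: u = 13761 + 344t, v = -5560 - 139t for integer t.
u ≥ 0: smallest is 13761 mod 344 = 1 (at t = -40), with v = 0.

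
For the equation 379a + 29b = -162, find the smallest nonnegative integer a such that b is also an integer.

6

gcd(379, 29):
  379 = 13×29 + 2
  29 = 14×2 + 1
  2 = 2×1
so gcd(379, 29) = 1.
1 divides -162, so solutions exist.
Back-substitute for Bézout coefficients:
  1 = 29 - 14×2
  ... = 379×(-14) + 29×(183)
Scale by -162/1 = -162: (a₀, b₀) = (2268, -29646).
General solution: a = 2268 + 29t, b = -29646 - 379t for integer t.
a ≥ 0: smallest is 2268 mod 29 = 6 (at t = -78), with b = -84.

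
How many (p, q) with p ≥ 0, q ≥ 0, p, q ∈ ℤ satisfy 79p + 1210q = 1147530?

gcd(1210, 79) = 1  (1210 = 15·79 + 25, 79 = 3·25 + 4, 25 = 6·4 + 1, 4 = 4·1).
Back-substituting, 79·(-291) + 1210·(19) = 1.
Scale by 1147530: one solution is (-333931230, 21803070). Reduce p mod 1210: (940, 887).
General: p = 940 + 1210t, q = 887 - 79t.
p ≥ 0 ⇒ t ≥ 0; q ≥ 0 ⇒ t ≤ 11. So t ∈ [0, 11]: 12 solutions.

12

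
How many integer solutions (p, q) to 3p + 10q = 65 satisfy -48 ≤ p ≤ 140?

gcd(10, 3):
  10 = 3·3 + 1
  3 = 3·1
so gcd(10, 3) = 1.
Back-substitute for Bézout coefficients:
  1 = 10 - 3·3
  ... = 3·(-3) + 10·(1)
Scale by 65: particular solution (-195, 65); reduce p mod 10: (5, 5).
General solution: p = 5 + 10t, q = 5 - 3t for integer t.
-48 ≤ 5 + 10t ≤ 140 gives t ∈ [-5, 13], which is 19 values.

19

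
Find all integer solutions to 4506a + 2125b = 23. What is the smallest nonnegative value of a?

108

gcd(4506, 2125) = 1  (4506 = 2×2125 + 256, 2125 = 8×256 + 77, 256 = 3×77 + 25, 77 = 3×25 + 2, 25 = 12×2 + 1, 2 = 2×1).
1 divides 23, so solutions exist.
Back-substituting, 4506×(1021) + 2125×(-2165) = 1.
Scale by 23/1 = 23: (a₀, b₀) = (23483, -49795).
General solution: a = 23483 + 2125t, b = -49795 - 4506t for integer t.
a ≥ 0: smallest is 23483 mod 2125 = 108 (at t = -11), with b = -229.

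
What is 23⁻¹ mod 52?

43

gcd(52, 23) = 1.
By Bézout, 23·(-9) + 52·(4) = 1.
So 23·-9 ≡ 1 (mod 52), and -9 mod 52 = 43.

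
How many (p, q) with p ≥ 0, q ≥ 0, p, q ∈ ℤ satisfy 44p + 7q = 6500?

21

gcd(44, 7) = 1  (44 = 6*7 + 2, 7 = 3*2 + 1, 2 = 2*1).
Back-substituting, 44*(-3) + 7*(19) = 1.
Scale by 6500: one solution is (-19500, 123500). Reduce p mod 7: (2, 916).
General: p = 2 + 7t, q = 916 - 44t.
p ≥ 0 ⇒ t ≥ 0; q ≥ 0 ⇒ t ≤ 20. So t ∈ [0, 20]: 21 solutions.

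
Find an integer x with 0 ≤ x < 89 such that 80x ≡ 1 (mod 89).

79

gcd(89, 80) = 1  (89 = 1*80 + 9, 80 = 8*9 + 8, 9 = 1*8 + 1, 8 = 8*1).
Back-substituting, 80*(-10) + 89*(9) = 1.
So 80*-10 ≡ 1 (mod 89), and -10 mod 89 = 79.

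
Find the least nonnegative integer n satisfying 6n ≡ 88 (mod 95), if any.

gcd(95, 6):
  95 = 15*6 + 5
  6 = 1*5 + 1
  5 = 5*1
so gcd(95, 6) = 1.
1 divides 88, so solutions exist.
Back-substitute for Bézout coefficients:
  1 = 6 - 1*5
  ... = 6*(16) + 95*(-1)
So 6*(16) ≡ 1 (mod 95); multiply by 88: n ≡ 1408 (mod 95).
Smallest nonnegative: n = 1408 mod 95 = 78.

78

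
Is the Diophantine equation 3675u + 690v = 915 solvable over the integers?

yes

gcd(3675, 690):
  3675 = 5*690 + 225
  690 = 3*225 + 15
  225 = 15*15
so gcd(3675, 690) = 15.
15 divides 915, so integer solutions exist.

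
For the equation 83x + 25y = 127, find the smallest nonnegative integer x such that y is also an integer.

gcd(83, 25):
  83 = 3*25 + 8
  25 = 3*8 + 1
  8 = 8*1
so gcd(83, 25) = 1.
1 divides 127, so solutions exist.
Back-substitute for Bézout coefficients:
  1 = 25 - 3*8
  ... = 83*(-3) + 25*(10)
Scale by 127/1 = 127: (x₀, y₀) = (-381, 1270).
General solution: x = -381 + 25t, y = 1270 - 83t for integer t.
x ≥ 0: smallest is -381 mod 25 = 19 (at t = 16), with y = -58.

19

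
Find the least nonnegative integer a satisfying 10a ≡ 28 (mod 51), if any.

gcd(51, 10):
  51 = 5*10 + 1
  10 = 10*1
so gcd(51, 10) = 1.
1 divides 28, so solutions exist.
Back-substitute for Bézout coefficients:
  1 = 51 - 5*10
  ... = 10*(-5) + 51*(1)
So 10*(-5) ≡ 1 (mod 51); multiply by 28: a ≡ -140 (mod 51).
Smallest nonnegative: a = -140 mod 51 = 13.

13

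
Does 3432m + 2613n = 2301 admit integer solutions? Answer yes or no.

gcd(3432, 2613) = 39.
39 divides 2301, so integer solutions exist.

yes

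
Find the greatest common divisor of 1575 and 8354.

gcd(8354, 1575):
  8354 = 5·1575 + 479
  1575 = 3·479 + 138
  479 = 3·138 + 65
  138 = 2·65 + 8
  65 = 8·8 + 1
  8 = 8·1
so gcd(8354, 1575) = 1.

1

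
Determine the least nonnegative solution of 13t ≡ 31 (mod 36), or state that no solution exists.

19

gcd(36, 13) = 1.
1 divides 31, so solutions exist.
By Bézout, 13*(-11) + 36*(4) = 1.
So 13*(-11) ≡ 1 (mod 36); multiply by 31: t ≡ -341 (mod 36).
Smallest nonnegative: t = -341 mod 36 = 19.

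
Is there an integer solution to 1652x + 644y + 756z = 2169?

gcd(1652, 644):
  1652 = 2×644 + 364
  644 = 1×364 + 280
  364 = 1×280 + 84
  280 = 3×84 + 28
  84 = 3×28
so gcd(1652, 644) = 28.
gcd(28, 756) = 28.
28 does not divide 2169 (remainder 13), so no integer solutions.

no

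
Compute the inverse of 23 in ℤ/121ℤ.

gcd(121, 23) = 1.
By Bézout, 23*(-21) + 121*(4) = 1.
So 23*-21 ≡ 1 (mod 121), and -21 mod 121 = 100.

100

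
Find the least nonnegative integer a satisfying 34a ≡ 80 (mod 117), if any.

gcd(117, 34) = 1.
1 divides 80, so solutions exist.
By Bézout, 34×(31) + 117×(-9) = 1.
So 34×(31) ≡ 1 (mod 117); multiply by 80: a ≡ 2480 (mod 117).
Smallest nonnegative: a = 2480 mod 117 = 23.

23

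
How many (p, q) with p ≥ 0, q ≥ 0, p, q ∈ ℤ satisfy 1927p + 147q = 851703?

gcd(1927, 147) = 1.
By Bézout, 1927*(46) + 147*(-603) = 1.
One solution: (45, 5204).
General: p = 45 + 147t, q = 5204 - 1927t.
p ≥ 0 ⇒ t ≥ 0; q ≥ 0 ⇒ t ≤ 2. So t ∈ [0, 2]: 3 solutions.

3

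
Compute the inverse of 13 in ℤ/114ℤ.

gcd(114, 13):
  114 = 8·13 + 10
  13 = 1·10 + 3
  10 = 3·3 + 1
  3 = 3·1
so gcd(114, 13) = 1.
Back-substitute for Bézout coefficients:
  1 = 10 - 3·3
  ... = 13·(-35) + 114·(4)
So 13·-35 ≡ 1 (mod 114), and -35 mod 114 = 79.

79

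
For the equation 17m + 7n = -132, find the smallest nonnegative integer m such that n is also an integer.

gcd(17, 7) = 1  (17 = 2×7 + 3, 7 = 2×3 + 1, 3 = 3×1).
1 divides -132, so solutions exist.
Back-substituting, 17×(-2) + 7×(5) = 1.
Scale by -132/1 = -132: (m₀, n₀) = (264, -660).
General solution: m = 264 + 7t, n = -660 - 17t for integer t.
m ≥ 0: smallest is 264 mod 7 = 5 (at t = -37), with n = -31.

5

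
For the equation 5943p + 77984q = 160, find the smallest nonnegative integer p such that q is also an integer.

gcd(77984, 5943):
  77984 = 13×5943 + 725
  5943 = 8×725 + 143
  725 = 5×143 + 10
  143 = 14×10 + 3
  10 = 3×3 + 1
  3 = 3×1
so gcd(77984, 5943) = 1.
1 divides 160, so solutions exist.
Back-substitute for Bézout coefficients:
  1 = 10 - 3×3
  ... = 5943×(-23449) + 77984×(1787)
Scale by 160/1 = 160: (p₀, q₀) = (-3751840, 285920).
General solution: p = -3751840 + 77984t, q = 285920 - 5943t for integer t.
p ≥ 0: smallest is -3751840 mod 77984 = 69376 (at t = 49), with q = -5287.

69376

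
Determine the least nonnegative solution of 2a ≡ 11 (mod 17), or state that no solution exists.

14

gcd(17, 2) = 1  (17 = 8×2 + 1, 2 = 2×1).
1 divides 11, so solutions exist.
Back-substituting, 2×(-8) + 17×(1) = 1.
So 2×(-8) ≡ 1 (mod 17); multiply by 11: a ≡ -88 (mod 17).
Smallest nonnegative: a = -88 mod 17 = 14.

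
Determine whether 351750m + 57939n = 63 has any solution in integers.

yes

gcd(351750, 57939):
  351750 = 6·57939 + 4116
  57939 = 14·4116 + 315
  4116 = 13·315 + 21
  315 = 15·21
so gcd(351750, 57939) = 21.
21 divides 63, so integer solutions exist.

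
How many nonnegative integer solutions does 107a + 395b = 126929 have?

3

gcd(395, 107) = 1.
By Bézout, 107*(48) + 395*(-13) = 1.
One solution: (112, 291).
General: a = 112 + 395t, b = 291 - 107t.
a ≥ 0 ⇒ t ≥ 0; b ≥ 0 ⇒ t ≤ 2. So t ∈ [0, 2]: 3 solutions.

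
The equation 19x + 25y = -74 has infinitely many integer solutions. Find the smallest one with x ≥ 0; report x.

4

gcd(25, 19) = 1  (25 = 1·19 + 6, 19 = 3·6 + 1, 6 = 6·1).
1 divides -74, so solutions exist.
Back-substituting, 19·(4) + 25·(-3) = 1.
Scale by -74/1 = -74: (x₀, y₀) = (-296, 222).
General solution: x = -296 + 25t, y = 222 - 19t for integer t.
x ≥ 0: smallest is -296 mod 25 = 4 (at t = 12), with y = -6.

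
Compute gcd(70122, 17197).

29

gcd(70122, 17197):
  70122 = 4·17197 + 1334
  17197 = 12·1334 + 1189
  1334 = 1·1189 + 145
  1189 = 8·145 + 29
  145 = 5·29
so gcd(70122, 17197) = 29.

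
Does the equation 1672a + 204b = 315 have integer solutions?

gcd(1672, 204):
  1672 = 8×204 + 40
  204 = 5×40 + 4
  40 = 10×4
so gcd(1672, 204) = 4.
4 does not divide 315 (remainder 3), so no integer solutions.

no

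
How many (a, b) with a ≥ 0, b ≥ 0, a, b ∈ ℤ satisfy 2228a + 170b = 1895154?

10

gcd(2228, 170) = 2.
By Bézout, 2228·(19) + 170·(-249) = 2.
One solution: (28, 10781).
General: a = 28 + 85t, b = 10781 - 1114t.
a ≥ 0 ⇒ t ≥ 0; b ≥ 0 ⇒ t ≤ 9. So t ∈ [0, 9]: 10 solutions.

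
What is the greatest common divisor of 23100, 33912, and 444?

gcd(33912, 23100) = 12  (33912 = 1·23100 + 10812, 23100 = 2·10812 + 1476, 10812 = 7·1476 + 480, 1476 = 3·480 + 36, 480 = 13·36 + 12, 36 = 3·12).
gcd(12, 444) = 12.

12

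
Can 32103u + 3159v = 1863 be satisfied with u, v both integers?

yes

gcd(32103, 3159) = 27  (32103 = 10*3159 + 513, 3159 = 6*513 + 81, 513 = 6*81 + 27, 81 = 3*27).
27 divides 1863, so integer solutions exist.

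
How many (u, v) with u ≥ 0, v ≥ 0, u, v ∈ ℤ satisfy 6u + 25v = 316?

gcd(25, 6) = 1  (25 = 4*6 + 1, 6 = 6*1).
Back-substituting, 6*(-4) + 25*(1) = 1.
Scale by 316: one solution is (-1264, 316). Reduce u mod 25: (11, 10).
General: u = 11 + 25t, v = 10 - 6t.
u ≥ 0 ⇒ t ≥ 0; v ≥ 0 ⇒ t ≤ 1. So t ∈ [0, 1]: 2 solutions.

2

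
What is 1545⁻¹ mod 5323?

441

gcd(5323, 1545) = 1.
By Bézout, 1545·(441) + 5323·(-128) = 1.
So 1545·441 ≡ 1 (mod 5323), and 441 mod 5323 = 441.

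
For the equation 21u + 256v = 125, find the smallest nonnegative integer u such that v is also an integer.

201

gcd(256, 21) = 1  (256 = 12×21 + 4, 21 = 5×4 + 1, 4 = 4×1).
1 divides 125, so solutions exist.
Back-substituting, 21×(61) + 256×(-5) = 1.
Scale by 125/1 = 125: (u₀, v₀) = (7625, -625).
General solution: u = 7625 + 256t, v = -625 - 21t for integer t.
u ≥ 0: smallest is 7625 mod 256 = 201 (at t = -29), with v = -16.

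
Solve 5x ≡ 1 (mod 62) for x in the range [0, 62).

25

gcd(62, 5):
  62 = 12·5 + 2
  5 = 2·2 + 1
  2 = 2·1
so gcd(62, 5) = 1.
Back-substitute for Bézout coefficients:
  1 = 5 - 2·2
  ... = 5·(25) + 62·(-2)
So 5·25 ≡ 1 (mod 62), and 25 mod 62 = 25.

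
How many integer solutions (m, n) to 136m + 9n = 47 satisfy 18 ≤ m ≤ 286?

gcd(136, 9) = 1.
By Bézout, 136·(1) + 9·(-15) = 1.
Particular solution: (2, -25).
General solution: m = 2 + 9t, n = -25 - 136t for integer t.
18 ≤ 2 + 9t ≤ 286 gives t ∈ [2, 31], which is 30 values.

30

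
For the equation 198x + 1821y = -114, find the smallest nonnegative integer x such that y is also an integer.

73

gcd(1821, 198) = 3.
3 divides -114, so solutions exist.
By Bézout, 198×(46) + 1821×(-5) = 3.
Scale by -114/3 = -38: (x₀, y₀) = (-1748, 190).
General solution: x = -1748 + 607t, y = 190 - 66t for integer t.
x ≥ 0: smallest is -1748 mod 607 = 73 (at t = 3), with y = -8.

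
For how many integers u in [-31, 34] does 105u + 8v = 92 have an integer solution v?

8

gcd(105, 8) = 1  (105 = 13*8 + 1, 8 = 8*1).
Back-substituting, 105*(1) + 8*(-13) = 1.
Scale by 92: particular solution (92, -1196); reduce u mod 8: (4, -41).
General solution: u = 4 + 8t, v = -41 - 105t for integer t.
-31 ≤ 4 + 8t ≤ 34 gives t ∈ [-4, 3], which is 8 values.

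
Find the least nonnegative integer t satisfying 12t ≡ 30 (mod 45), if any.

gcd(45, 12):
  45 = 3*12 + 9
  12 = 1*9 + 3
  9 = 3*3
so gcd(45, 12) = 3.
3 divides 30, so solutions exist.
Back-substitute for Bézout coefficients:
  3 = 12 - 1*9
  ... = 12*(4) + 45*(-1)
So 12*(4) ≡ 3 (mod 45); multiply by 10: t ≡ 40 (mod 15).
Smallest nonnegative: t = 40 mod 15 = 10.

10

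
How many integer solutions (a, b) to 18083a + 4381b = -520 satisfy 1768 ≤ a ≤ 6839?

gcd(18083, 4381) = 13.
By Bézout, 18083×(-47) + 4381×(194) = 13.
Particular solution: (195, -805).
General solution: a = 195 + 337t, b = -805 - 1391t for integer t.
1768 ≤ 195 + 337t ≤ 6839 gives t ∈ [5, 19], which is 15 values.

15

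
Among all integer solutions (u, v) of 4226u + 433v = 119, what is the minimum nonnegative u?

28

gcd(4226, 433):
  4226 = 9·433 + 329
  433 = 1·329 + 104
  329 = 3·104 + 17
  104 = 6·17 + 2
  17 = 8·2 + 1
  2 = 2·1
so gcd(4226, 433) = 1.
1 divides 119, so solutions exist.
Back-substitute for Bézout coefficients:
  1 = 17 - 8·2
  ... = 4226·(204) + 433·(-1991)
Scale by 119/1 = 119: (u₀, v₀) = (24276, -236929).
General solution: u = 24276 + 433t, v = -236929 - 4226t for integer t.
u ≥ 0: smallest is 24276 mod 433 = 28 (at t = -56), with v = -273.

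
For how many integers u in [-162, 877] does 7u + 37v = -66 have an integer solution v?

28

gcd(37, 7):
  37 = 5·7 + 2
  7 = 3·2 + 1
  2 = 2·1
so gcd(37, 7) = 1.
Back-substitute for Bézout coefficients:
  1 = 7 - 3·2
  ... = 7·(16) + 37·(-3)
Scale by -66: particular solution (-1056, 198); reduce u mod 37: (17, -5).
General solution: u = 17 + 37t, v = -5 - 7t for integer t.
-162 ≤ 17 + 37t ≤ 877 gives t ∈ [-4, 23], which is 28 values.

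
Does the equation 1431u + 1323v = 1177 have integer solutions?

no

gcd(1431, 1323) = 27.
27 does not divide 1177 (remainder 16), so no integer solutions.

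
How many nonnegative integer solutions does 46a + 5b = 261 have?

gcd(46, 5) = 1  (46 = 9*5 + 1, 5 = 5*1).
Back-substituting, 46*(1) + 5*(-9) = 1.
Scale by 261: one solution is (261, -2349). Reduce a mod 5: (1, 43).
General: a = 1 + 5t, b = 43 - 46t.
a ≥ 0 ⇒ t ≥ 0; b ≥ 0 ⇒ t ≤ 0. So t ∈ [0, 0]: 1 solution.

1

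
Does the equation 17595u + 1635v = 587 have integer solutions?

no

gcd(17595, 1635):
  17595 = 10·1635 + 1245
  1635 = 1·1245 + 390
  1245 = 3·390 + 75
  390 = 5·75 + 15
  75 = 5·15
so gcd(17595, 1635) = 15.
15 does not divide 587 (remainder 2), so no integer solutions.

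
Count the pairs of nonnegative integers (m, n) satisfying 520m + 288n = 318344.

17

gcd(520, 288) = 8.
By Bézout, 520*(5) + 288*(-9) = 8.
One solution: (29, 1053).
General: m = 29 + 36t, n = 1053 - 65t.
m ≥ 0 ⇒ t ≥ 0; n ≥ 0 ⇒ t ≤ 16. So t ∈ [0, 16]: 17 solutions.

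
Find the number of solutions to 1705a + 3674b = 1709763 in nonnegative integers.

3

gcd(3674, 1705) = 11  (3674 = 2*1705 + 264, 1705 = 6*264 + 121, 264 = 2*121 + 22, 121 = 5*22 + 11, 22 = 2*11).
Back-substituting, 1705*(153) + 3674*(-71) = 11.
Scale by 155433: one solution is (23781249, -11035743). Reduce a mod 334: (115, 412).
General: a = 115 + 334t, b = 412 - 155t.
a ≥ 0 ⇒ t ≥ 0; b ≥ 0 ⇒ t ≤ 2. So t ∈ [0, 2]: 3 solutions.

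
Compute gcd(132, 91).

gcd(132, 91):
  132 = 1*91 + 41
  91 = 2*41 + 9
  41 = 4*9 + 5
  9 = 1*5 + 4
  5 = 1*4 + 1
  4 = 4*1
so gcd(132, 91) = 1.

1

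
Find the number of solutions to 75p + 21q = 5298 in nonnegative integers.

gcd(75, 21) = 3.
By Bézout, 75*(2) + 21*(-7) = 3.
One solution: (4, 238).
General: p = 4 + 7t, q = 238 - 25t.
p ≥ 0 ⇒ t ≥ 0; q ≥ 0 ⇒ t ≤ 9. So t ∈ [0, 9]: 10 solutions.

10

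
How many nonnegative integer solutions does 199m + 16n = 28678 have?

9

gcd(199, 16) = 1  (199 = 12*16 + 7, 16 = 2*7 + 2, 7 = 3*2 + 1, 2 = 2*1).
Back-substituting, 199*(7) + 16*(-87) = 1.
Scale by 28678: one solution is (200746, -2494986). Reduce m mod 16: (10, 1668).
General: m = 10 + 16t, n = 1668 - 199t.
m ≥ 0 ⇒ t ≥ 0; n ≥ 0 ⇒ t ≤ 8. So t ∈ [0, 8]: 9 solutions.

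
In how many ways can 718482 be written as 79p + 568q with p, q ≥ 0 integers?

gcd(568, 79) = 1  (568 = 7×79 + 15, 79 = 5×15 + 4, 15 = 3×4 + 3, 4 = 1×3 + 1, 3 = 3×1).
Back-substituting, 79×(151) + 568×(-21) = 1.
Scale by 718482: one solution is (108490782, -15088122). Reduce p mod 568: (510, 1194).
General: p = 510 + 568t, q = 1194 - 79t.
p ≥ 0 ⇒ t ≥ 0; q ≥ 0 ⇒ t ≤ 15. So t ∈ [0, 15]: 16 solutions.

16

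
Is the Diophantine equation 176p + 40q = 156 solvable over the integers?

no

gcd(176, 40) = 8.
8 does not divide 156 (remainder 4), so no integer solutions.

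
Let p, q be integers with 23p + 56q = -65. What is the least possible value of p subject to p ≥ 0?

41

gcd(56, 23):
  56 = 2*23 + 10
  23 = 2*10 + 3
  10 = 3*3 + 1
  3 = 3*1
so gcd(56, 23) = 1.
1 divides -65, so solutions exist.
Back-substitute for Bézout coefficients:
  1 = 10 - 3*3
  ... = 23*(-17) + 56*(7)
Scale by -65/1 = -65: (p₀, q₀) = (1105, -455).
General solution: p = 1105 + 56t, q = -455 - 23t for integer t.
p ≥ 0: smallest is 1105 mod 56 = 41 (at t = -19), with q = -18.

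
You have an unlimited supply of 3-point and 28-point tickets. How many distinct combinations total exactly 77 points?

Need nonnegative integers with 3j + 28k = 77.
gcd(3, 28) = 1, and 3·(-9) + 28·(1) = 1.
So (j₀, k₀) = (-693, 77); general j = -693 + 28t, k = 77 - 3t.
j ≥ 0 ⇒ t ≥ 25; k ≥ 0 ⇒ t ≤ 25. That's 1 value of t.

1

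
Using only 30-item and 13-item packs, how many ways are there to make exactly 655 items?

1

Need nonnegative integers with 30j + 13k = 655.
gcd(30, 13) = 1, and 30·(-3) + 13·(7) = 1.
So (j₀, k₀) = (-1965, 4585); general j = -1965 + 13t, k = 4585 - 30t.
j ≥ 0 ⇒ t ≥ 152; k ≥ 0 ⇒ t ≤ 152. That's 1 value of t.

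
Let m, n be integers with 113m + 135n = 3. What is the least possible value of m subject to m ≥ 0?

6

gcd(135, 113) = 1.
1 divides 3, so solutions exist.
By Bézout, 113*(-43) + 135*(36) = 1.
Scale by 3/1 = 3: (m₀, n₀) = (-129, 108).
General solution: m = -129 + 135t, n = 108 - 113t for integer t.
m ≥ 0: smallest is -129 mod 135 = 6 (at t = 1), with n = -5.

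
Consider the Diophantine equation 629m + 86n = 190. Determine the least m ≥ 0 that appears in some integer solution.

58

gcd(629, 86) = 1.
1 divides 190, so solutions exist.
By Bézout, 629·(-35) + 86·(256) = 1.
Scale by 190/1 = 190: (m₀, n₀) = (-6650, 48640).
General solution: m = -6650 + 86t, n = 48640 - 629t for integer t.
m ≥ 0: smallest is -6650 mod 86 = 58 (at t = 78), with n = -422.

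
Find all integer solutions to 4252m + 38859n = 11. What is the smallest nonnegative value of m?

21632

gcd(38859, 4252) = 1.
1 divides 11, so solutions exist.
By Bézout, 4252×(-12164) + 38859×(1331) = 1.
Scale by 11/1 = 11: (m₀, n₀) = (-133804, 14641).
General solution: m = -133804 + 38859t, n = 14641 - 4252t for integer t.
m ≥ 0: smallest is -133804 mod 38859 = 21632 (at t = 4), with n = -2367.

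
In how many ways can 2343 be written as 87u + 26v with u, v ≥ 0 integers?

gcd(87, 26) = 1.
By Bézout, 87*(3) + 26*(-10) = 1.
One solution: (9, 60).
General: u = 9 + 26t, v = 60 - 87t.
u ≥ 0 ⇒ t ≥ 0; v ≥ 0 ⇒ t ≤ 0. So t ∈ [0, 0]: 1 solution.

1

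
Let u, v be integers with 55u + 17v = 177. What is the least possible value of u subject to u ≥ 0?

6

gcd(55, 17):
  55 = 3*17 + 4
  17 = 4*4 + 1
  4 = 4*1
so gcd(55, 17) = 1.
1 divides 177, so solutions exist.
Back-substitute for Bézout coefficients:
  1 = 17 - 4*4
  ... = 55*(-4) + 17*(13)
Scale by 177/1 = 177: (u₀, v₀) = (-708, 2301).
General solution: u = -708 + 17t, v = 2301 - 55t for integer t.
u ≥ 0: smallest is -708 mod 17 = 6 (at t = 42), with v = -9.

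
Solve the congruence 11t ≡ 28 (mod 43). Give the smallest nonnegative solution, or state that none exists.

gcd(43, 11) = 1.
1 divides 28, so solutions exist.
By Bézout, 11*(4) + 43*(-1) = 1.
So 11*(4) ≡ 1 (mod 43); multiply by 28: t ≡ 112 (mod 43).
Smallest nonnegative: t = 112 mod 43 = 26.

26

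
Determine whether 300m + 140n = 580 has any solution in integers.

yes

gcd(300, 140):
  300 = 2×140 + 20
  140 = 7×20
so gcd(300, 140) = 20.
20 divides 580, so integer solutions exist.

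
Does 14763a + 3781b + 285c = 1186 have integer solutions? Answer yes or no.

gcd(14763, 3781) = 19  (14763 = 3*3781 + 3420, 3781 = 1*3420 + 361, 3420 = 9*361 + 171, 361 = 2*171 + 19, 171 = 9*19).
gcd(19, 285) = 19.
19 does not divide 1186 (remainder 8), so no integer solutions.

no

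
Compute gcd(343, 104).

gcd(343, 104) = 1  (343 = 3*104 + 31, 104 = 3*31 + 11, 31 = 2*11 + 9, 11 = 1*9 + 2, 9 = 4*2 + 1, 2 = 2*1).

1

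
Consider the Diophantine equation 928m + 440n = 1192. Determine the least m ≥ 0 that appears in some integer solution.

gcd(928, 440):
  928 = 2*440 + 48
  440 = 9*48 + 8
  48 = 6*8
so gcd(928, 440) = 8.
8 divides 1192, so solutions exist.
Back-substitute for Bézout coefficients:
  8 = 440 - 9*48
  ... = 928*(-9) + 440*(19)
Scale by 1192/8 = 149: (m₀, n₀) = (-1341, 2831).
General solution: m = -1341 + 55t, n = 2831 - 116t for integer t.
m ≥ 0: smallest is -1341 mod 55 = 34 (at t = 25), with n = -69.

34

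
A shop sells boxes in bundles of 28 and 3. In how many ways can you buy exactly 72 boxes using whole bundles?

1

Need nonnegative integers with 28j + 3k = 72.
gcd(28, 3) = 1, and 28·(1) + 3·(-9) = 1.
So (j₀, k₀) = (72, -648); general j = 72 + 3t, k = -648 - 28t.
j ≥ 0 ⇒ t ≥ -24; k ≥ 0 ⇒ t ≤ -24. That's 1 value of t.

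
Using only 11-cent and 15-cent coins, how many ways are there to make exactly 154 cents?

Need nonnegative integers with 11j + 15k = 154.
gcd(11, 15) = 1, and 11·(-4) + 15·(3) = 1.
So (j₀, k₀) = (-616, 462); general j = -616 + 15t, k = 462 - 11t.
j ≥ 0 ⇒ t ≥ 42; k ≥ 0 ⇒ t ≤ 42. That's 1 value of t.

1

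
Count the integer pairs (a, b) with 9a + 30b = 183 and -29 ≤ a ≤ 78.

gcd(30, 9) = 3.
By Bézout, 9·(-3) + 30·(1) = 3.
Particular solution: (7, 4).
General solution: a = 7 + 10t, b = 4 - 3t for integer t.
-29 ≤ 7 + 10t ≤ 78 gives t ∈ [-3, 7], which is 11 values.

11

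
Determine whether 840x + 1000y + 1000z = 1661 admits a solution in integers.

gcd(1000, 840):
  1000 = 1×840 + 160
  840 = 5×160 + 40
  160 = 4×40
so gcd(1000, 840) = 40.
gcd(40, 1000) = 40.
40 does not divide 1661 (remainder 21), so no integer solutions.

no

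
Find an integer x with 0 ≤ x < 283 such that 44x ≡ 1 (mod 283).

238

gcd(283, 44) = 1  (283 = 6*44 + 19, 44 = 2*19 + 6, 19 = 3*6 + 1, 6 = 6*1).
Back-substituting, 44*(-45) + 283*(7) = 1.
So 44*-45 ≡ 1 (mod 283), and -45 mod 283 = 238.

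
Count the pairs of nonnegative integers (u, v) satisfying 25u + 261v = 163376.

gcd(261, 25) = 1.
By Bézout, 25*(94) + 261*(-9) = 1.
One solution: (104, 616).
General: u = 104 + 261t, v = 616 - 25t.
u ≥ 0 ⇒ t ≥ 0; v ≥ 0 ⇒ t ≤ 24. So t ∈ [0, 24]: 25 solutions.

25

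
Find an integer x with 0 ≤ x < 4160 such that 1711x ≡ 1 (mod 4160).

gcd(4160, 1711) = 1  (4160 = 2*1711 + 738, 1711 = 2*738 + 235, 738 = 3*235 + 33, 235 = 7*33 + 4, 33 = 8*4 + 1, 4 = 4*1).
Back-substituting, 1711*(-1009) + 4160*(415) = 1.
So 1711*-1009 ≡ 1 (mod 4160), and -1009 mod 4160 = 3151.

3151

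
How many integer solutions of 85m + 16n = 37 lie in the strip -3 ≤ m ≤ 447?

28

gcd(85, 16) = 1.
By Bézout, 85·(-3) + 16·(16) = 1.
Particular solution: (1, -3).
General solution: m = 1 + 16t, n = -3 - 85t for integer t.
-3 ≤ 1 + 16t ≤ 447 gives t ∈ [0, 27], which is 28 values.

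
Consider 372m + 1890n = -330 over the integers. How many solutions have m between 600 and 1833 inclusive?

gcd(1890, 372):
  1890 = 5×372 + 30
  372 = 12×30 + 12
  30 = 2×12 + 6
  12 = 2×6
so gcd(1890, 372) = 6.
Back-substitute for Bézout coefficients:
  6 = 30 - 2×12
  ... = 372×(-127) + 1890×(25)
Scale by -55: particular solution (6985, -1375); reduce m mod 315: (55, -11).
General solution: m = 55 + 315t, n = -11 - 62t for integer t.
600 ≤ 55 + 315t ≤ 1833 gives t ∈ [2, 5], which is 4 values.

4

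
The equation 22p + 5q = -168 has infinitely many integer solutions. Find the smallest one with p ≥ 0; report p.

gcd(22, 5) = 1.
1 divides -168, so solutions exist.
By Bézout, 22*(-2) + 5*(9) = 1.
Scale by -168/1 = -168: (p₀, q₀) = (336, -1512).
General solution: p = 336 + 5t, q = -1512 - 22t for integer t.
p ≥ 0: smallest is 336 mod 5 = 1 (at t = -67), with q = -38.

1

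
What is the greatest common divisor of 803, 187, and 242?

gcd(803, 187):
  803 = 4*187 + 55
  187 = 3*55 + 22
  55 = 2*22 + 11
  22 = 2*11
so gcd(803, 187) = 11.
gcd(11, 242) = 11.

11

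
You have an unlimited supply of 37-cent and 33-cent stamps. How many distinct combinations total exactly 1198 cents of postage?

1

Need nonnegative integers with 37j + 33k = 1198.
gcd(37, 33) = 1, and 37·(-8) + 33·(9) = 1.
So (j₀, k₀) = (-9584, 10782); general j = -9584 + 33t, k = 10782 - 37t.
j ≥ 0 ⇒ t ≥ 291; k ≥ 0 ⇒ t ≤ 291. That's 1 value of t.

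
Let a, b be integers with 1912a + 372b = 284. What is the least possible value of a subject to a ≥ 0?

77

gcd(1912, 372) = 4.
4 divides 284, so solutions exist.
By Bézout, 1912×(43) + 372×(-221) = 4.
Scale by 284/4 = 71: (a₀, b₀) = (3053, -15691).
General solution: a = 3053 + 93t, b = -15691 - 478t for integer t.
a ≥ 0: smallest is 3053 mod 93 = 77 (at t = -32), with b = -395.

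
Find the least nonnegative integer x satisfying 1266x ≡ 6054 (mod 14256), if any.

2347

gcd(14256, 1266) = 6.
6 divides 6054, so solutions exist.
By Bézout, 1266·(259) + 14256·(-23) = 6.
So 1266·(259) ≡ 6 (mod 14256); multiply by 1009: x ≡ 261331 (mod 2376).
Smallest nonnegative: x = 261331 mod 2376 = 2347.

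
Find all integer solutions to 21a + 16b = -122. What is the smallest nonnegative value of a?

gcd(21, 16) = 1.
1 divides -122, so solutions exist.
By Bézout, 21×(-3) + 16×(4) = 1.
Scale by -122/1 = -122: (a₀, b₀) = (366, -488).
General solution: a = 366 + 16t, b = -488 - 21t for integer t.
a ≥ 0: smallest is 366 mod 16 = 14 (at t = -22), with b = -26.

14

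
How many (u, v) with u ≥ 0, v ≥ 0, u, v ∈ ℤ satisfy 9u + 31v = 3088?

gcd(31, 9) = 1  (31 = 3×9 + 4, 9 = 2×4 + 1, 4 = 4×1).
Back-substituting, 9×(7) + 31×(-2) = 1.
Scale by 3088: one solution is (21616, -6176). Reduce u mod 31: (9, 97).
General: u = 9 + 31t, v = 97 - 9t.
u ≥ 0 ⇒ t ≥ 0; v ≥ 0 ⇒ t ≤ 10. So t ∈ [0, 10]: 11 solutions.

11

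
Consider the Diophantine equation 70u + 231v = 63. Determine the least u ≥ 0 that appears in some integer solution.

gcd(231, 70):
  231 = 3*70 + 21
  70 = 3*21 + 7
  21 = 3*7
so gcd(231, 70) = 7.
7 divides 63, so solutions exist.
Back-substitute for Bézout coefficients:
  7 = 70 - 3*21
  ... = 70*(10) + 231*(-3)
Scale by 63/7 = 9: (u₀, v₀) = (90, -27).
General solution: u = 90 + 33t, v = -27 - 10t for integer t.
u ≥ 0: smallest is 90 mod 33 = 24 (at t = -2), with v = -7.

24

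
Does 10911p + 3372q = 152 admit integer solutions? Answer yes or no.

no

gcd(10911, 3372) = 3  (10911 = 3*3372 + 795, 3372 = 4*795 + 192, 795 = 4*192 + 27, 192 = 7*27 + 3, 27 = 9*3).
3 does not divide 152 (remainder 2), so no integer solutions.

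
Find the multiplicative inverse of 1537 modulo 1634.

1415

gcd(1634, 1537):
  1634 = 1·1537 + 97
  1537 = 15·97 + 82
  97 = 1·82 + 15
  82 = 5·15 + 7
  15 = 2·7 + 1
  7 = 7·1
so gcd(1634, 1537) = 1.
Back-substitute for Bézout coefficients:
  1 = 15 - 2·7
  ... = 1537·(-219) + 1634·(206)
So 1537·-219 ≡ 1 (mod 1634), and -219 mod 1634 = 1415.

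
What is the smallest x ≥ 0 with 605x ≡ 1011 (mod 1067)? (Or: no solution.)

no solution

gcd(1067, 605) = 11.
11 does not divide 1011, so the congruence has no solution.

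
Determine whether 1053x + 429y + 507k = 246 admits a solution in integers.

no

gcd(1053, 429) = 39  (1053 = 2×429 + 195, 429 = 2×195 + 39, 195 = 5×39).
gcd(39, 507) = 39.
39 does not divide 246 (remainder 12), so no integer solutions.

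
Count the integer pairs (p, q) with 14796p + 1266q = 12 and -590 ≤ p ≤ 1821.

gcd(14796, 1266) = 6  (14796 = 11×1266 + 870, 1266 = 1×870 + 396, 870 = 2×396 + 78, 396 = 5×78 + 6, 78 = 13×6).
Back-substituting, 14796×(-16) + 1266×(187) = 6.
Scale by 2: particular solution (-32, 374); reduce p mod 211: (179, -2092).
General solution: p = 179 + 211t, q = -2092 - 2466t for integer t.
-590 ≤ 179 + 211t ≤ 1821 gives t ∈ [-3, 7], which is 11 values.

11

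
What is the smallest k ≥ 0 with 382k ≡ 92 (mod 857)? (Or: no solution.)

597

gcd(857, 382) = 1  (857 = 2×382 + 93, 382 = 4×93 + 10, 93 = 9×10 + 3, 10 = 3×3 + 1, 3 = 3×1).
1 divides 92, so solutions exist.
Back-substituting, 382×(258) + 857×(-115) = 1.
So 382×(258) ≡ 1 (mod 857); multiply by 92: k ≡ 23736 (mod 857).
Smallest nonnegative: k = 23736 mod 857 = 597.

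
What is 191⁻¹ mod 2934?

gcd(2934, 191) = 1  (2934 = 15·191 + 69, 191 = 2·69 + 53, 69 = 1·53 + 16, 53 = 3·16 + 5, 16 = 3·5 + 1, 5 = 5·1).
Back-substituting, 191·(-553) + 2934·(36) = 1.
So 191·-553 ≡ 1 (mod 2934), and -553 mod 2934 = 2381.

2381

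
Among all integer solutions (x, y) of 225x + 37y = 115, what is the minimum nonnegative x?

gcd(225, 37) = 1.
1 divides 115, so solutions exist.
By Bézout, 225·(-12) + 37·(73) = 1.
Scale by 115/1 = 115: (x₀, y₀) = (-1380, 8395).
General solution: x = -1380 + 37t, y = 8395 - 225t for integer t.
x ≥ 0: smallest is -1380 mod 37 = 26 (at t = 38), with y = -155.

26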